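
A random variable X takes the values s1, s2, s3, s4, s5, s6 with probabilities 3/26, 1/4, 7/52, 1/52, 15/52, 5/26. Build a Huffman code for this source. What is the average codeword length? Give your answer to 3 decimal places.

Repeatedly combine the two least-probable nodes; the expected code length is the sum of the merged weights.
merge 1/52 + 3/26 → 7/52
merge 7/52 + 7/52 → 7/26
merge 5/26 + 1/4 → 23/52
merge 7/26 + 15/52 → 29/52
merge 23/52 + 29/52 → 1
L = 7/52 + 7/26 + 23/52 + 29/52 + 1 = 125/52 ≈ 2.404 bits/symbol.

2.404 bits/symbol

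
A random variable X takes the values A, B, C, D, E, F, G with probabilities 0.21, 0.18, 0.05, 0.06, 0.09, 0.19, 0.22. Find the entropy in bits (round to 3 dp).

H = −Σ pᵢ log₂ pᵢ.
−0.21·log₂(0.21) = 0.4728
−0.18·log₂(0.18) = 0.4453
−0.05·log₂(0.05) = 0.2161
−0.06·log₂(0.06) = 0.2435
−0.09·log₂(0.09) = 0.3127
−0.19·log₂(0.19) = 0.4552
−0.22·log₂(0.22) = 0.4806
Sum ≈ 2.6262 → 2.626 bits.

2.626 bits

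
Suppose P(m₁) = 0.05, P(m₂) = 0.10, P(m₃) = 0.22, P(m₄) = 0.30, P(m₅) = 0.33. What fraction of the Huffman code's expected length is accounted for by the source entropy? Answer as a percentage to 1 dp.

96.6%

Entropy H = −Σ p log₂ p ≈ 2.0778 bits.
Huffman merges: 1/20+1/10→3/20; 3/20+11/50→37/100; 3/10+33/100→63/100; 37/100+63/100→1. L = 43/20 ≈ 2.1500.
Efficiency = H/L = 2.0778/2.1500 = 96.6%.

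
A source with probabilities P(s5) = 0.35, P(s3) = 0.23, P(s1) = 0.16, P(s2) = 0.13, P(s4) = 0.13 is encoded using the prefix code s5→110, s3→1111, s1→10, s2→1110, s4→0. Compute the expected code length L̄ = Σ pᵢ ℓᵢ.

2.94 bits/symbol

L̄ = Σ pᵢ·ℓᵢ = 0.35·3 + 0.23·4 + 0.16·2 + 0.13·4 + 0.13·1 = 2.94 bits/symbol.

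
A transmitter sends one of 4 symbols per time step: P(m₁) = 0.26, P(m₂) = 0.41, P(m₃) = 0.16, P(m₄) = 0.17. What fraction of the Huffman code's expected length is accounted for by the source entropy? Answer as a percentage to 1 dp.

98.5%

Entropy H = −Σ p log₂ p ≈ 1.8903 bits.
Huffman merges: 4/25+17/100→33/100; 13/50+33/100→59/100; 41/100+59/100→1. L = 48/25 ≈ 1.9200.
Efficiency = H/L = 1.8903/1.9200 = 98.5%.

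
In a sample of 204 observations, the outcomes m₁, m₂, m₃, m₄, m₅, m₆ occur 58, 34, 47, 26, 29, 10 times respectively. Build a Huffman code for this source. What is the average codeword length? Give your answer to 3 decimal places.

Probabilities are the counts divided by 204.
Repeatedly combine the two least-probable nodes; the expected code length is the sum of the merged weights.
merge 5/102 + 13/102 → 3/17
merge 29/204 + 1/6 → 21/68
merge 3/17 + 47/204 → 83/204
merge 29/102 + 21/68 → 121/204
merge 83/204 + 121/204 → 1
L = 3/17 + 21/68 + 83/204 + 121/204 + 1 = 169/68 ≈ 2.485 bits/symbol.

2.485 bits/symbol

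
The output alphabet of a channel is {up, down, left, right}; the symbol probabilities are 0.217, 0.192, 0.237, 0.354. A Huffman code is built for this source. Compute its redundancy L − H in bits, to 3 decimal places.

Entropy H = −Σ p log₂ p ≈ 1.9581 bits.
Huffman merges: 24/125+217/1000→409/1000; 237/1000+177/500→591/1000; 409/1000+591/1000→1. L = 2 ≈ 2.0000.
L − H = 2.0000 − 1.9581 = 0.042 bits.

0.042 bits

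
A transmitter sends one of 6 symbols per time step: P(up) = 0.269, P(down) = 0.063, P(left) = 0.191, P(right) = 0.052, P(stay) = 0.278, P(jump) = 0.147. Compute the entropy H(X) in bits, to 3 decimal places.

2.359 bits

H = −Σ pᵢ log₂ pᵢ.
−0.269·log₂(0.269) = 0.5096
−0.063·log₂(0.063) = 0.2513
−0.191·log₂(0.191) = 0.4562
−0.052·log₂(0.052) = 0.2218
−0.278·log₂(0.278) = 0.5134
−0.147·log₂(0.147) = 0.4066
Sum ≈ 2.3589 → 2.359 bits.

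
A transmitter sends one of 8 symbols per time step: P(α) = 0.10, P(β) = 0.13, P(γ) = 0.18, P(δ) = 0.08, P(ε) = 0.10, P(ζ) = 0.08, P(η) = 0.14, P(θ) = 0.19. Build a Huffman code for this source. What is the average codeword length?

2.97 bits/symbol

Repeatedly combine the two least-probable nodes; the expected code length is the sum of the merged weights.
merge 2/25 + 2/25 → 4/25
merge 1/10 + 1/10 → 1/5
merge 13/100 + 7/50 → 27/100
merge 4/25 + 9/50 → 17/50
merge 19/100 + 1/5 → 39/100
merge 27/100 + 17/50 → 61/100
merge 39/100 + 61/100 → 1
L = 4/25 + 1/5 + 27/100 + 17/50 + 39/100 + 61/100 + 1 = 297/100 = 2.97 bits/symbol.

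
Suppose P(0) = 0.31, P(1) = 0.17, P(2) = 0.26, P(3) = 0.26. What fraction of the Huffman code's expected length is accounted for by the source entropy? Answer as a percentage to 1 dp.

98.4%

Entropy H = −Σ p log₂ p ≈ 1.9690 bits.
Huffman merges: 17/100+13/50→43/100; 13/50+31/100→57/100; 43/100+57/100→1. L = 2 ≈ 2.0000.
Efficiency = H/L = 1.9690/2.0000 = 98.4%.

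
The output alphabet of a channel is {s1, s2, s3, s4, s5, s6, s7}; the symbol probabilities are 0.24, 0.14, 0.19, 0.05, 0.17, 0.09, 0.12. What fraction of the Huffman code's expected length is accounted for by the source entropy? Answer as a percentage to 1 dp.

Entropy H = −Σ p log₂ p ≈ 2.6769 bits.
Huffman merges: 1/20+9/100→7/50; 3/25+7/50→13/50; 7/50+17/100→31/100; 19/100+6/25→43/100; 13/50+31/100→57/100; 43/100+57/100→1. L = 271/100 ≈ 2.7100.
Efficiency = H/L = 2.6769/2.7100 = 98.8%.

98.8%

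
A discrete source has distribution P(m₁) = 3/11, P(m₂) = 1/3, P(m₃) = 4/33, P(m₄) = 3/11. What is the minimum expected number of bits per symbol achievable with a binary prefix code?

2 bits/symbol

Repeatedly combine the two least-probable nodes; the expected code length is the sum of the merged weights.
merge 4/33 + 3/11 → 13/33
merge 3/11 + 1/3 → 20/33
merge 13/33 + 20/33 → 1
L = 13/33 + 20/33 + 1 = 2 bits/symbol.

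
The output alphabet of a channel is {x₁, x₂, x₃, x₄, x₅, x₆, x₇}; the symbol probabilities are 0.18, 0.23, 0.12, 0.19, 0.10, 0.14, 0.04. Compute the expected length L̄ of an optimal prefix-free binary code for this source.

Repeatedly combine the two least-probable nodes; the expected code length is the sum of the merged weights.
merge 1/25 + 1/10 → 7/50
merge 3/25 + 7/50 → 13/50
merge 7/50 + 9/50 → 8/25
merge 19/100 + 23/100 → 21/50
merge 13/50 + 8/25 → 29/50
merge 21/50 + 29/50 → 1
L = 7/50 + 13/50 + 8/25 + 21/50 + 29/50 + 1 = 68/25 = 2.72 bits/symbol.

2.72 bits/symbol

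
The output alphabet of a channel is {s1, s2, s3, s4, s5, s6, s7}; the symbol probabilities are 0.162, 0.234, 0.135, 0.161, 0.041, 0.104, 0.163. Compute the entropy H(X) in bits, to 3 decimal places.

2.685 bits

H = −Σ pᵢ log₂ pᵢ.
−0.162·log₂(0.162) = 0.4254
−0.234·log₂(0.234) = 0.4903
−0.135·log₂(0.135) = 0.3900
−0.161·log₂(0.161) = 0.4242
−0.041·log₂(0.041) = 0.1889
−0.104·log₂(0.104) = 0.3396
−0.163·log₂(0.163) = 0.4266
Sum ≈ 2.6851 → 2.685 bits.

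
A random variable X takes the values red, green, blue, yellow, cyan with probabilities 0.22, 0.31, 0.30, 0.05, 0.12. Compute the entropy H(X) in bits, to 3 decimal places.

H = −Σ pᵢ log₂ pᵢ.
−0.22·log₂(0.22) = 0.4806
−0.31·log₂(0.31) = 0.5238
−0.30·log₂(0.30) = 0.5211
−0.05·log₂(0.05) = 0.2161
−0.12·log₂(0.12) = 0.3671
Sum ≈ 2.1086 → 2.109 bits.

2.109 bits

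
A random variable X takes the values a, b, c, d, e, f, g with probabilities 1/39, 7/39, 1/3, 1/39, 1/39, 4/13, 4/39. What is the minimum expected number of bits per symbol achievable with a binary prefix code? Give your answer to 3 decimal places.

Repeatedly combine the two least-probable nodes; the expected code length is the sum of the merged weights.
merge 1/39 + 1/39 → 2/39
merge 1/39 + 2/39 → 1/13
merge 1/13 + 4/39 → 7/39
merge 7/39 + 7/39 → 14/39
merge 4/13 + 1/3 → 25/39
merge 14/39 + 25/39 → 1
L = 2/39 + 1/13 + 7/39 + 14/39 + 25/39 + 1 = 30/13 ≈ 2.308 bits/symbol.

2.308 bits/symbol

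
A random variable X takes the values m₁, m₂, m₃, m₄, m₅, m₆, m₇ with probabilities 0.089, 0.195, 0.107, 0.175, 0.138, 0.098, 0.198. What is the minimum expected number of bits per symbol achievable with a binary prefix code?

Repeatedly combine the two least-probable nodes; the expected code length is the sum of the merged weights.
merge 89/1000 + 49/500 → 187/1000
merge 107/1000 + 69/500 → 49/200
merge 7/40 + 187/1000 → 181/500
merge 39/200 + 99/500 → 393/1000
merge 49/200 + 181/500 → 607/1000
merge 393/1000 + 607/1000 → 1
L = 187/1000 + 49/200 + 181/500 + 393/1000 + 607/1000 + 1 = 1397/500 = 2.794 bits/symbol.

2.794 bits/symbol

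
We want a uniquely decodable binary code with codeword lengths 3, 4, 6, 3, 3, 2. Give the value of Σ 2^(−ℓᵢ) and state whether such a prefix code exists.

0.703125; yes

With common denominator 2^6 = 64: Σ 2^(−ℓᵢ) = 8/64 + 4/64 + 1/64 + 8/64 + 8/64 + 16/64 = 45/64 = 0.703125.
Kraft's inequality requires Σ ≤ 1; here Σ = 0.703125 ≤ 1, so such a prefix code exists.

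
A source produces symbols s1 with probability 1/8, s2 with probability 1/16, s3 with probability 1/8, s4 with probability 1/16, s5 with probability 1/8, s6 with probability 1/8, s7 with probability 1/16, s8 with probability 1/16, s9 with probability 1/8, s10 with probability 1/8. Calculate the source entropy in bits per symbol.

Each probability is a power of 1/2, so log₂(1/p) is an integer.
H = Σ p·log₂(1/p) = 1/8·3 + 1/16·4 + 1/8·3 + 1/16·4 + 1/8·3 + 1/8·3 + 1/16·4 + 1/16·4 + 1/8·3 + 1/8·3 = 3.25 bits.

3.25 bits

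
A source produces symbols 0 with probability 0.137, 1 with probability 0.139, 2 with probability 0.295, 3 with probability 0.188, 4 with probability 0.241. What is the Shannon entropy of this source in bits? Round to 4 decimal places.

2.2562 bits

H = −Σ pᵢ log₂ pᵢ.
−0.137·log₂(0.137) = 0.3929
−0.139·log₂(0.139) = 0.3957
−0.295·log₂(0.295) = 0.5196
−0.188·log₂(0.188) = 0.4533
−0.241·log₂(0.241) = 0.4947
Sum ≈ 2.2562 → 2.2562 bits.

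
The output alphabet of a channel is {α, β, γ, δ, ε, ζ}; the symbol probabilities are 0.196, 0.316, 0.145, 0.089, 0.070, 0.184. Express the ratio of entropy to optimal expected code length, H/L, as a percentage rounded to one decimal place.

98.2%

Entropy H = −Σ p log₂ p ≈ 2.4185 bits.
Huffman merges: 7/100+89/1000→159/1000; 29/200+159/1000→38/125; 23/125+49/250→19/50; 38/125+79/250→31/50; 19/50+31/50→1. L = 2463/1000 ≈ 2.4630.
Efficiency = H/L = 2.4185/2.4630 = 98.2%.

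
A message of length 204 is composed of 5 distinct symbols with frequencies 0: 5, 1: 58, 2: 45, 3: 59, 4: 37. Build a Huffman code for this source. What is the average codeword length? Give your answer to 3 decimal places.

2.206 bits/symbol

Probabilities are the counts divided by 204.
Repeatedly combine the two least-probable nodes; the expected code length is the sum of the merged weights.
merge 5/204 + 37/204 → 7/34
merge 7/34 + 15/68 → 29/68
merge 29/102 + 59/204 → 39/68
merge 29/68 + 39/68 → 1
L = 7/34 + 29/68 + 39/68 + 1 = 75/34 ≈ 2.206 bits/symbol.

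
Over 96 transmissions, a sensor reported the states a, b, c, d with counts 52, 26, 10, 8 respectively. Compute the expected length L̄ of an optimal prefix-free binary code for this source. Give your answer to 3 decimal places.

1.646 bits/symbol

Probabilities are the counts divided by 96.
Repeatedly combine the two least-probable nodes; the expected code length is the sum of the merged weights.
merge 1/12 + 5/48 → 3/16
merge 3/16 + 13/48 → 11/24
merge 11/24 + 13/24 → 1
L = 3/16 + 11/24 + 1 = 79/48 ≈ 1.646 bits/symbol.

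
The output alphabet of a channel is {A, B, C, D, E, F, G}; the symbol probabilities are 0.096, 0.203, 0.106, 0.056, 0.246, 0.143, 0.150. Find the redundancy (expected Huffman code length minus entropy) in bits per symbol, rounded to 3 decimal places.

Entropy H = −Σ p log₂ p ≈ 2.6772 bits.
Huffman merges: 7/125+12/125→19/125; 53/500+143/1000→249/1000; 3/20+19/125→151/500; 203/1000+123/500→449/1000; 249/1000+151/500→551/1000; 449/1000+551/1000→1. L = 2703/1000 ≈ 2.7030.
L − H = 2.7030 − 2.6772 = 0.026 bits.

0.026 bits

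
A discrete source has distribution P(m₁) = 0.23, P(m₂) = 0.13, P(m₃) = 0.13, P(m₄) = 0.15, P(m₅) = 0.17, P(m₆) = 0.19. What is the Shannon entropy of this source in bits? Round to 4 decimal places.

2.5533 bits

H = −Σ pᵢ log₂ pᵢ.
−0.23·log₂(0.23) = 0.4877
−0.13·log₂(0.13) = 0.3826
−0.13·log₂(0.13) = 0.3826
−0.15·log₂(0.15) = 0.4105
−0.17·log₂(0.17) = 0.4346
−0.19·log₂(0.19) = 0.4552
Sum ≈ 2.5533 → 2.5533 bits.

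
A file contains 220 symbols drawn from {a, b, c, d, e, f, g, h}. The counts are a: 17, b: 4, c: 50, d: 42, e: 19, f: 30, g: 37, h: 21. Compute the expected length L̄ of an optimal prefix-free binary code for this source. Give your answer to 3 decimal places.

2.859 bits/symbol

Probabilities are the counts divided by 220.
Repeatedly combine the two least-probable nodes; the expected code length is the sum of the merged weights.
merge 1/55 + 17/220 → 21/220
merge 19/220 + 21/220 → 2/11
merge 21/220 + 3/22 → 51/220
merge 37/220 + 2/11 → 7/20
merge 21/110 + 5/22 → 23/55
merge 51/220 + 7/20 → 32/55
merge 23/55 + 32/55 → 1
L = 21/220 + 2/11 + 51/220 + 7/20 + 23/55 + 32/55 + 1 = 629/220 ≈ 2.859 bits/symbol.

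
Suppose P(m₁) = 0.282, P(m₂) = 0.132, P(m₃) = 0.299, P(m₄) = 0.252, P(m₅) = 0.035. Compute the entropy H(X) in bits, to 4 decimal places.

H = −Σ pᵢ log₂ pᵢ.
−0.282·log₂(0.282) = 0.5150
−0.132·log₂(0.132) = 0.3856
−0.299·log₂(0.299) = 0.5208
−0.252·log₂(0.252) = 0.5011
−0.035·log₂(0.035) = 0.1693
Sum ≈ 2.0918 → 2.0918 bits.

2.0918 bits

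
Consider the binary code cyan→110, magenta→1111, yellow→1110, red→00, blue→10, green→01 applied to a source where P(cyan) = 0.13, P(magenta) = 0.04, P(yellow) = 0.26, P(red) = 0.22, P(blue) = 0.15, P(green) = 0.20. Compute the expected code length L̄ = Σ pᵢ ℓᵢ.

2.73 bits/symbol

L̄ = Σ pᵢ·ℓᵢ = 0.13·3 + 0.04·4 + 0.26·4 + 0.22·2 + 0.15·2 + 0.20·2 = 2.73 bits/symbol.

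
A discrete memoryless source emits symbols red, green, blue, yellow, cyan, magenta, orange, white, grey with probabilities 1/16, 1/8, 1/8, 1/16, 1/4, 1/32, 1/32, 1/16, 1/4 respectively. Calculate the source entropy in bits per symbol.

2.8125 bits

Each probability is a power of 1/2, so log₂(1/p) is an integer.
H = Σ p·log₂(1/p) = 1/16·4 + 1/8·3 + 1/8·3 + 1/16·4 + 1/4·2 + 1/32·5 + 1/32·5 + 1/16·4 + 1/4·2 = 2.8125 bits.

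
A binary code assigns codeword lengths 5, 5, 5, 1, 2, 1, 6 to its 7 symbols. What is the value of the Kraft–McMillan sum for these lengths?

With common denominator 2^6 = 64: Σ 2^(−ℓᵢ) = 2/64 + 2/64 + 2/64 + 32/64 + 16/64 + 32/64 + 1/64 = 87/64 = 1.359375.

1.359375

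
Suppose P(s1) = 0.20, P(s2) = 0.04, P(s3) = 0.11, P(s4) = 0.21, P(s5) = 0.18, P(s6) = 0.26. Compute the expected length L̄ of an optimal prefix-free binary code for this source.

Repeatedly combine the two least-probable nodes; the expected code length is the sum of the merged weights.
merge 1/25 + 11/100 → 3/20
merge 3/20 + 9/50 → 33/100
merge 1/5 + 21/100 → 41/100
merge 13/50 + 33/100 → 59/100
merge 41/100 + 59/100 → 1
L = 3/20 + 33/100 + 41/100 + 59/100 + 1 = 62/25 = 2.48 bits/symbol.

2.48 bits/symbol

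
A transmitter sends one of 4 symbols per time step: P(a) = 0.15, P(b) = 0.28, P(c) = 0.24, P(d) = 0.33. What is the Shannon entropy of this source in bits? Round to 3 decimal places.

H = −Σ pᵢ log₂ pᵢ.
−0.15·log₂(0.15) = 0.4105
−0.28·log₂(0.28) = 0.5142
−0.24·log₂(0.24) = 0.4941
−0.33·log₂(0.33) = 0.5278
Sum ≈ 1.9467 → 1.947 bits.

1.947 bits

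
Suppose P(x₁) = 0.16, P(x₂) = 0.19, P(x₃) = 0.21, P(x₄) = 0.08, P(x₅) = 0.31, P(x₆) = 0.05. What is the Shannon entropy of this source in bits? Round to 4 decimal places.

2.3825 bits

H = −Σ pᵢ log₂ pᵢ.
−0.16·log₂(0.16) = 0.4230
−0.19·log₂(0.19) = 0.4552
−0.21·log₂(0.21) = 0.4728
−0.08·log₂(0.08) = 0.2915
−0.31·log₂(0.31) = 0.5238
−0.05·log₂(0.05) = 0.2161
Sum ≈ 2.3825 → 2.3825 bits.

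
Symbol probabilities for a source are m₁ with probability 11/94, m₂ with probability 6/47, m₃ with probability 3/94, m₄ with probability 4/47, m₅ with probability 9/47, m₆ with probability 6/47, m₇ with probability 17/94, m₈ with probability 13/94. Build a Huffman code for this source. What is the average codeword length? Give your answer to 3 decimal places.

Repeatedly combine the two least-probable nodes; the expected code length is the sum of the merged weights.
merge 3/94 + 4/47 → 11/94
merge 11/94 + 11/94 → 11/47
merge 6/47 + 6/47 → 12/47
merge 13/94 + 17/94 → 15/47
merge 9/47 + 11/47 → 20/47
merge 12/47 + 15/47 → 27/47
merge 20/47 + 27/47 → 1
L = 11/94 + 11/47 + 12/47 + 15/47 + 20/47 + 27/47 + 1 = 275/94 ≈ 2.926 bits/symbol.

2.926 bits/symbol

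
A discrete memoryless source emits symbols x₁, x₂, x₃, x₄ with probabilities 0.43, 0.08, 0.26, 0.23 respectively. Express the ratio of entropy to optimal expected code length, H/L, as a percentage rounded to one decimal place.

96.2%

Entropy H = −Σ p log₂ p ≈ 1.8080 bits.
Huffman merges: 2/25+23/100→31/100; 13/50+31/100→57/100; 43/100+57/100→1. L = 47/25 ≈ 1.8800.
Efficiency = H/L = 1.8080/1.8800 = 96.2%.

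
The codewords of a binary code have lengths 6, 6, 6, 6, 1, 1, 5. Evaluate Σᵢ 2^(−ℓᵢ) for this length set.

With common denominator 2^6 = 64: Σ 2^(−ℓᵢ) = 1/64 + 1/64 + 1/64 + 1/64 + 32/64 + 32/64 + 2/64 = 70/64 = 1.09375.

1.09375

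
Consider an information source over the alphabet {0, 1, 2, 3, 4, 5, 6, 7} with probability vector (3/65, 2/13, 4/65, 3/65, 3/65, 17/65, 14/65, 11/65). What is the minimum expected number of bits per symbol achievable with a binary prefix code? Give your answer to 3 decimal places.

2.723 bits/symbol

Repeatedly combine the two least-probable nodes; the expected code length is the sum of the merged weights.
merge 3/65 + 3/65 → 6/65
merge 3/65 + 4/65 → 7/65
merge 6/65 + 7/65 → 1/5
merge 2/13 + 11/65 → 21/65
merge 1/5 + 14/65 → 27/65
merge 17/65 + 21/65 → 38/65
merge 27/65 + 38/65 → 1
L = 6/65 + 7/65 + 1/5 + 21/65 + 27/65 + 38/65 + 1 = 177/65 ≈ 2.723 bits/symbol.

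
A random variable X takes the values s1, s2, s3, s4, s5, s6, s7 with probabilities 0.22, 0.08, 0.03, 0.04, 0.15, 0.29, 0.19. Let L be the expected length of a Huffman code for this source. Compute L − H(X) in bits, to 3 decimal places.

0.027 bits

Entropy H = −Σ p log₂ p ≈ 2.4933 bits.
Huffman merges: 3/100+1/25→7/100; 7/100+2/25→3/20; 3/20+3/20→3/10; 19/100+11/50→41/100; 29/100+3/10→59/100; 41/100+59/100→1. L = 63/25 ≈ 2.5200.
L − H = 2.5200 − 2.4933 = 0.027 bits.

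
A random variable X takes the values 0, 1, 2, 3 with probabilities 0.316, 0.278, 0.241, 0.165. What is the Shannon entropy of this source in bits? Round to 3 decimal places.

H = −Σ pᵢ log₂ pᵢ.
−0.316·log₂(0.316) = 0.5252
−0.278·log₂(0.278) = 0.5134
−0.241·log₂(0.241) = 0.4947
−0.165·log₂(0.165) = 0.4289
Sum ≈ 1.9623 → 1.962 bits.

1.962 bits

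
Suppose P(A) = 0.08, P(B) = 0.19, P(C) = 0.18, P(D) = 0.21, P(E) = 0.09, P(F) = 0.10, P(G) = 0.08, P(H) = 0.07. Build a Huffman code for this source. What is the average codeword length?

2.92 bits/symbol

Repeatedly combine the two least-probable nodes; the expected code length is the sum of the merged weights.
merge 7/100 + 2/25 → 3/20
merge 2/25 + 9/100 → 17/100
merge 1/10 + 3/20 → 1/4
merge 17/100 + 9/50 → 7/20
merge 19/100 + 21/100 → 2/5
merge 1/4 + 7/20 → 3/5
merge 2/5 + 3/5 → 1
L = 3/20 + 17/100 + 1/4 + 7/20 + 2/5 + 3/5 + 1 = 73/25 = 2.92 bits/symbol.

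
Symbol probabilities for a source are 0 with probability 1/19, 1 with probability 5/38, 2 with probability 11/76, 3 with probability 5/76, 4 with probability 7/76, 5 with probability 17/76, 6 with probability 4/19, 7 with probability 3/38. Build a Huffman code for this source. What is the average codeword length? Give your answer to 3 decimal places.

Repeatedly combine the two least-probable nodes; the expected code length is the sum of the merged weights.
merge 1/19 + 5/76 → 9/76
merge 3/38 + 7/76 → 13/76
merge 9/76 + 5/38 → 1/4
merge 11/76 + 13/76 → 6/19
merge 4/19 + 17/76 → 33/76
merge 1/4 + 6/19 → 43/76
merge 33/76 + 43/76 → 1
L = 9/76 + 13/76 + 1/4 + 6/19 + 33/76 + 43/76 + 1 = 217/76 ≈ 2.855 bits/symbol.

2.855 bits/symbol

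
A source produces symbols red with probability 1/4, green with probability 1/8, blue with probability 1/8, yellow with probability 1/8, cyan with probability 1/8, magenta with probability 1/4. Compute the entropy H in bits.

2.5 bits

Each probability is a power of 1/2, so log₂(1/p) is an integer.
H = Σ p·log₂(1/p) = 1/4·2 + 1/8·3 + 1/8·3 + 1/8·3 + 1/8·3 + 1/4·2 = 2.5 bits.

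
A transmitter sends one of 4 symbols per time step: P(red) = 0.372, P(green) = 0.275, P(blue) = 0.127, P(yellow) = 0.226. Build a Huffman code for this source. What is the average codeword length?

Repeatedly combine the two least-probable nodes; the expected code length is the sum of the merged weights.
merge 127/1000 + 113/500 → 353/1000
merge 11/40 + 353/1000 → 157/250
merge 93/250 + 157/250 → 1
L = 353/1000 + 157/250 + 1 = 1981/1000 = 1.981 bits/symbol.

1.981 bits/symbol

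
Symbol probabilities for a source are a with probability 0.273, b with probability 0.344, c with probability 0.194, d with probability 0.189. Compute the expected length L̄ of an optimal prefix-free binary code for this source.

2 bits/symbol

Repeatedly combine the two least-probable nodes; the expected code length is the sum of the merged weights.
merge 189/1000 + 97/500 → 383/1000
merge 273/1000 + 43/125 → 617/1000
merge 383/1000 + 617/1000 → 1
L = 383/1000 + 617/1000 + 1 = 2 bits/symbol.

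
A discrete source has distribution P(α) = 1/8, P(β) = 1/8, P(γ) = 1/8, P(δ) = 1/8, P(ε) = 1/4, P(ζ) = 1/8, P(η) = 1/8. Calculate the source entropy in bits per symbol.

2.75 bits

Each probability is a power of 1/2, so log₂(1/p) is an integer.
H = Σ p·log₂(1/p) = 1/8·3 + 1/8·3 + 1/8·3 + 1/8·3 + 1/4·2 + 1/8·3 + 1/8·3 = 2.75 bits.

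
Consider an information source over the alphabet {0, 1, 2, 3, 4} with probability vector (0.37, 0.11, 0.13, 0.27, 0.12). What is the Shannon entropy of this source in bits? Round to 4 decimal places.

H = −Σ pᵢ log₂ pᵢ.
−0.37·log₂(0.37) = 0.5307
−0.11·log₂(0.11) = 0.3503
−0.13·log₂(0.13) = 0.3826
−0.27·log₂(0.27) = 0.5100
−0.12·log₂(0.12) = 0.3671
Sum ≈ 2.1407 → 2.1407 bits.

2.1407 bits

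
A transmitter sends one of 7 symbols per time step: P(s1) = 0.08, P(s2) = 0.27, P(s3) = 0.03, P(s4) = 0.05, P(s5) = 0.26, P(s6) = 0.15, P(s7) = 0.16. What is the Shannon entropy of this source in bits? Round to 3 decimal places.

H = −Σ pᵢ log₂ pᵢ.
−0.08·log₂(0.08) = 0.2915
−0.27·log₂(0.27) = 0.5100
−0.03·log₂(0.03) = 0.1518
−0.05·log₂(0.05) = 0.2161
−0.26·log₂(0.26) = 0.5053
−0.15·log₂(0.15) = 0.4105
−0.16·log₂(0.16) = 0.4230
Sum ≈ 2.5082 → 2.508 bits.

2.508 bits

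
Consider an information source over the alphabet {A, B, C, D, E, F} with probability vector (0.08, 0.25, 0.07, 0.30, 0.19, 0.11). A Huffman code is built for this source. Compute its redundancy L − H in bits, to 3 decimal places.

Entropy H = −Σ p log₂ p ≈ 2.3867 bits.
Huffman merges: 7/100+2/25→3/20; 11/100+3/20→13/50; 19/100+1/4→11/25; 13/50+3/10→14/25; 11/25+14/25→1. L = 241/100 ≈ 2.4100.
L − H = 2.4100 − 2.3867 = 0.023 bits.

0.023 bits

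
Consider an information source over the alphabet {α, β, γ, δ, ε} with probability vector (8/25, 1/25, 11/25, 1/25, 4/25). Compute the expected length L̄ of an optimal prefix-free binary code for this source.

1.88 bits/symbol

Repeatedly combine the two least-probable nodes; the expected code length is the sum of the merged weights.
merge 1/25 + 1/25 → 2/25
merge 2/25 + 4/25 → 6/25
merge 6/25 + 8/25 → 14/25
merge 11/25 + 14/25 → 1
L = 2/25 + 6/25 + 14/25 + 1 = 47/25 = 1.88 bits/symbol.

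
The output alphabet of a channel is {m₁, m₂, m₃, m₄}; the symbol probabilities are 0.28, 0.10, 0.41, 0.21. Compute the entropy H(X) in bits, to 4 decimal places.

1.8466 bits

H = −Σ pᵢ log₂ pᵢ.
−0.28·log₂(0.28) = 0.5142
−0.10·log₂(0.10) = 0.3322
−0.41·log₂(0.41) = 0.5274
−0.21·log₂(0.21) = 0.4728
Sum ≈ 1.8466 → 1.8466 bits.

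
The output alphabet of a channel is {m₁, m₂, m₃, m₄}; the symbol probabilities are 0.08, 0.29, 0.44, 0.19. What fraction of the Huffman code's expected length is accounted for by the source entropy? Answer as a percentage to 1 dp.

97.6%

Entropy H = −Σ p log₂ p ≈ 1.7858 bits.
Huffman merges: 2/25+19/100→27/100; 27/100+29/100→14/25; 11/25+14/25→1. L = 183/100 ≈ 1.8300.
Efficiency = H/L = 1.7858/1.8300 = 97.6%.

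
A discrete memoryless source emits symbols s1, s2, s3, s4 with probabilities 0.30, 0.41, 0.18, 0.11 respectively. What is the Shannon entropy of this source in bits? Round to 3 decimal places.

H = −Σ pᵢ log₂ pᵢ.
−0.30·log₂(0.30) = 0.5211
−0.41·log₂(0.41) = 0.5274
−0.18·log₂(0.18) = 0.4453
−0.11·log₂(0.11) = 0.3503
Sum ≈ 1.8441 → 1.844 bits.

1.844 bits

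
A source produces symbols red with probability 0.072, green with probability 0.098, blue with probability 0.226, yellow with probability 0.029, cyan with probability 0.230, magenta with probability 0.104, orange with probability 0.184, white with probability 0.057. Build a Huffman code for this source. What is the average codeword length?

2.788 bits/symbol

Repeatedly combine the two least-probable nodes; the expected code length is the sum of the merged weights.
merge 29/1000 + 57/1000 → 43/500
merge 9/125 + 43/500 → 79/500
merge 49/500 + 13/125 → 101/500
merge 79/500 + 23/125 → 171/500
merge 101/500 + 113/500 → 107/250
merge 23/100 + 171/500 → 143/250
merge 107/250 + 143/250 → 1
L = 43/500 + 79/500 + 101/500 + 171/500 + 107/250 + 143/250 + 1 = 697/250 = 2.788 bits/symbol.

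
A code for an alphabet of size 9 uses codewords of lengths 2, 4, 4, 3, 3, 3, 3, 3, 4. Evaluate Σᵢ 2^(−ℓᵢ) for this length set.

1.0625

With common denominator 2^4 = 16: Σ 2^(−ℓᵢ) = 4/16 + 1/16 + 1/16 + 2/16 + 2/16 + 2/16 + 2/16 + 2/16 + 1/16 = 17/16 = 1.0625.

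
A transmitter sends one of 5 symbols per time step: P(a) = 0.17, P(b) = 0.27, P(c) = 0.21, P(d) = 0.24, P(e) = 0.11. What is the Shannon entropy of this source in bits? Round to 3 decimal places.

2.262 bits

H = −Σ pᵢ log₂ pᵢ.
−0.17·log₂(0.17) = 0.4346
−0.27·log₂(0.27) = 0.5100
−0.21·log₂(0.21) = 0.4728
−0.24·log₂(0.24) = 0.4941
−0.11·log₂(0.11) = 0.3503
Sum ≈ 2.2619 → 2.262 bits.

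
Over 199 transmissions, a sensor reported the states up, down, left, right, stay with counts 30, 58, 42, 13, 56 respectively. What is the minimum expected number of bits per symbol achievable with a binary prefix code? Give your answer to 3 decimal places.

Probabilities are the counts divided by 199.
Repeatedly combine the two least-probable nodes; the expected code length is the sum of the merged weights.
merge 13/199 + 30/199 → 43/199
merge 42/199 + 43/199 → 85/199
merge 56/199 + 58/199 → 114/199
merge 85/199 + 114/199 → 1
L = 43/199 + 85/199 + 114/199 + 1 = 441/199 ≈ 2.216 bits/symbol.

2.216 bits/symbol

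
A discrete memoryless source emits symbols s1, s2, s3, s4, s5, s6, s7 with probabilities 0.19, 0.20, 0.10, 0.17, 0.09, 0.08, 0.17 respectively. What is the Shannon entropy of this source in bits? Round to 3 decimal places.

2.725 bits

H = −Σ pᵢ log₂ pᵢ.
−0.19·log₂(0.19) = 0.4552
−0.20·log₂(0.20) = 0.4644
−0.10·log₂(0.10) = 0.3322
−0.17·log₂(0.17) = 0.4346
−0.09·log₂(0.09) = 0.3127
−0.08·log₂(0.08) = 0.2915
−0.17·log₂(0.17) = 0.4346
Sum ≈ 2.7251 → 2.725 bits.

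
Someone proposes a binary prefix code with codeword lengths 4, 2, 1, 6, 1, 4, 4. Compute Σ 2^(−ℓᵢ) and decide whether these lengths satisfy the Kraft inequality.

With common denominator 2^6 = 64: Σ 2^(−ℓᵢ) = 4/64 + 16/64 + 32/64 + 1/64 + 32/64 + 4/64 + 4/64 = 93/64 = 1.453125.
Kraft's inequality requires Σ ≤ 1; here Σ = 1.453125 > 1, so no such prefix code exists.

1.453125; no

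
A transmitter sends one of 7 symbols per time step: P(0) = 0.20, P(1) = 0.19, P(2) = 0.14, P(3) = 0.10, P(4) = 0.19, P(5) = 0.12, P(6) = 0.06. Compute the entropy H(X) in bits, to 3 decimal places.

2.715 bits

H = −Σ pᵢ log₂ pᵢ.
−0.20·log₂(0.20) = 0.4644
−0.19·log₂(0.19) = 0.4552
−0.14·log₂(0.14) = 0.3971
−0.10·log₂(0.10) = 0.3322
−0.19·log₂(0.19) = 0.4552
−0.12·log₂(0.12) = 0.3671
−0.06·log₂(0.06) = 0.2435
Sum ≈ 2.7147 → 2.715 bits.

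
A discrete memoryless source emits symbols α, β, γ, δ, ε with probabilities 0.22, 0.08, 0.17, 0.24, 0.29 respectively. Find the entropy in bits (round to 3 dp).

H = −Σ pᵢ log₂ pᵢ.
−0.22·log₂(0.22) = 0.4806
−0.08·log₂(0.08) = 0.2915
−0.17·log₂(0.17) = 0.4346
−0.24·log₂(0.24) = 0.4941
−0.29·log₂(0.29) = 0.5179
Sum ≈ 2.2187 → 2.219 bits.

2.219 bits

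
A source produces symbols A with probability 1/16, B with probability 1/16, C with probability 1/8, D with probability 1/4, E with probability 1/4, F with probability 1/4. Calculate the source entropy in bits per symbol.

2.375 bits

Each probability is a power of 1/2, so log₂(1/p) is an integer.
H = Σ p·log₂(1/p) = 1/16·4 + 1/16·4 + 1/8·3 + 1/4·2 + 1/4·2 + 1/4·2 = 2.375 bits.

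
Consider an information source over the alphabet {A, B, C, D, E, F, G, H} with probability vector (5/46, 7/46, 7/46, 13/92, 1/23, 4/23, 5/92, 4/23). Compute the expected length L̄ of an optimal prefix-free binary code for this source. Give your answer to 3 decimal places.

2.924 bits/symbol

Repeatedly combine the two least-probable nodes; the expected code length is the sum of the merged weights.
merge 1/23 + 5/92 → 9/92
merge 9/92 + 5/46 → 19/92
merge 13/92 + 7/46 → 27/92
merge 7/46 + 4/23 → 15/46
merge 4/23 + 19/92 → 35/92
merge 27/92 + 15/46 → 57/92
merge 35/92 + 57/92 → 1
L = 9/92 + 19/92 + 27/92 + 15/46 + 35/92 + 57/92 + 1 = 269/92 ≈ 2.924 bits/symbol.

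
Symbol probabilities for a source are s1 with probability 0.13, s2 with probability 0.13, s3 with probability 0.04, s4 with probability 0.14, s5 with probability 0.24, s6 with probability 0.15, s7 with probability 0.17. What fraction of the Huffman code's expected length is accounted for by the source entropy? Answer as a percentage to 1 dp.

Entropy H = −Σ p log₂ p ≈ 2.6874 bits.
Huffman merges: 1/25+13/100→17/100; 13/100+7/50→27/100; 3/20+17/100→8/25; 17/100+6/25→41/100; 27/100+8/25→59/100; 41/100+59/100→1. L = 69/25 ≈ 2.7600.
Efficiency = H/L = 2.6874/2.7600 = 97.4%.

97.4%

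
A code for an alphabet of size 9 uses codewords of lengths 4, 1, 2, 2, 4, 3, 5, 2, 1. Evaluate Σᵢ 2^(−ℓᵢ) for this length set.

2.03125

With common denominator 2^5 = 32: Σ 2^(−ℓᵢ) = 2/32 + 16/32 + 8/32 + 8/32 + 2/32 + 4/32 + 1/32 + 8/32 + 16/32 = 65/32 = 2.03125.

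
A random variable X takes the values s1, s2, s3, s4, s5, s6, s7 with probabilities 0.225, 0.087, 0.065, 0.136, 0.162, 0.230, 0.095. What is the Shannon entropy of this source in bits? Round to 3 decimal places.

H = −Σ pᵢ log₂ pᵢ.
−0.225·log₂(0.225) = 0.4842
−0.087·log₂(0.087) = 0.3065
−0.065·log₂(0.065) = 0.2563
−0.136·log₂(0.136) = 0.3915
−0.162·log₂(0.162) = 0.4254
−0.230·log₂(0.230) = 0.4877
−0.095·log₂(0.095) = 0.3226
Sum ≈ 2.6741 → 2.674 bits.

2.674 bits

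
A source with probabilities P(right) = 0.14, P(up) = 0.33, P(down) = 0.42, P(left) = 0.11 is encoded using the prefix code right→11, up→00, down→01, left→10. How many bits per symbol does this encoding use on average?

L̄ = Σ pᵢ·ℓᵢ = 0.14·2 + 0.33·2 + 0.42·2 + 0.11·2 = 2 bits/symbol.

2 bits/symbol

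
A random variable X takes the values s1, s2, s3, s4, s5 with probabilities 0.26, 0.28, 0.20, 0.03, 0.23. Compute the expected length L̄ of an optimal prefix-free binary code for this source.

Repeatedly combine the two least-probable nodes; the expected code length is the sum of the merged weights.
merge 3/100 + 1/5 → 23/100
merge 23/100 + 23/100 → 23/50
merge 13/50 + 7/25 → 27/50
merge 23/50 + 27/50 → 1
L = 23/100 + 23/50 + 27/50 + 1 = 223/100 = 2.23 bits/symbol.

2.23 bits/symbol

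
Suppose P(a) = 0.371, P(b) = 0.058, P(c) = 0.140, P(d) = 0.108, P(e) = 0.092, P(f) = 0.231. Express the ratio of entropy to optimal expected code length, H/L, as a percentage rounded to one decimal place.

Entropy H = −Σ p log₂ p ≈ 2.3179 bits.
Huffman merges: 29/500+23/250→3/20; 27/250+7/50→31/125; 3/20+231/1000→381/1000; 31/125+371/1000→619/1000; 381/1000+619/1000→1. L = 1199/500 ≈ 2.3980.
Efficiency = H/L = 2.3179/2.3980 = 96.7%.

96.7%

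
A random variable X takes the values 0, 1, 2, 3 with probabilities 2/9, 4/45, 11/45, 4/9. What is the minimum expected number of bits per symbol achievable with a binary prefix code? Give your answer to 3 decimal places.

1.867 bits/symbol

Repeatedly combine the two least-probable nodes; the expected code length is the sum of the merged weights.
merge 4/45 + 2/9 → 14/45
merge 11/45 + 14/45 → 5/9
merge 4/9 + 5/9 → 1
L = 14/45 + 5/9 + 1 = 28/15 ≈ 1.867 bits/symbol.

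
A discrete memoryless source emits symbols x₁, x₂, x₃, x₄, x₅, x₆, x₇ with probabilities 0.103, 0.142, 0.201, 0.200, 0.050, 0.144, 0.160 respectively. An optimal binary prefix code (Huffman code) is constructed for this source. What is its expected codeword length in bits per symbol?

Repeatedly combine the two least-probable nodes; the expected code length is the sum of the merged weights.
merge 1/20 + 103/1000 → 153/1000
merge 71/500 + 18/125 → 143/500
merge 153/1000 + 4/25 → 313/1000
merge 1/5 + 201/1000 → 401/1000
merge 143/500 + 313/1000 → 599/1000
merge 401/1000 + 599/1000 → 1
L = 153/1000 + 143/500 + 313/1000 + 401/1000 + 599/1000 + 1 = 344/125 = 2.752 bits/symbol.

2.752 bits/symbol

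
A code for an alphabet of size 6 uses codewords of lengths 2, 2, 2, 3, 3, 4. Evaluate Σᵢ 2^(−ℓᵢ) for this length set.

1.0625

With common denominator 2^4 = 16: Σ 2^(−ℓᵢ) = 4/16 + 4/16 + 4/16 + 2/16 + 2/16 + 1/16 = 17/16 = 1.0625.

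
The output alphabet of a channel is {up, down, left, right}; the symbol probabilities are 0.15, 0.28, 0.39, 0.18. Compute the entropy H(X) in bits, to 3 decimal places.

1.900 bits

H = −Σ pᵢ log₂ pᵢ.
−0.15·log₂(0.15) = 0.4105
−0.28·log₂(0.28) = 0.5142
−0.39·log₂(0.39) = 0.5298
−0.18·log₂(0.18) = 0.4453
Sum ≈ 1.8999 → 1.900 bits.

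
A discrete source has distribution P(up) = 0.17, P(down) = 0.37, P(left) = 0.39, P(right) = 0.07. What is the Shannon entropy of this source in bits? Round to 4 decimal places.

H = −Σ pᵢ log₂ pᵢ.
−0.17·log₂(0.17) = 0.4346
−0.37·log₂(0.37) = 0.5307
−0.39·log₂(0.39) = 0.5298
−0.07·log₂(0.07) = 0.2686
Sum ≈ 1.7637 → 1.7637 bits.

1.7637 bits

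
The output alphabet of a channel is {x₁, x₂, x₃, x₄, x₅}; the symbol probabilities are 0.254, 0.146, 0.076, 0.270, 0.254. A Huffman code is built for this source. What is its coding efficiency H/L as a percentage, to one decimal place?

99.1%

Entropy H = −Σ p log₂ p ≈ 2.2022 bits.
Huffman merges: 19/250+73/500→111/500; 111/500+127/500→119/250; 127/500+27/100→131/250; 119/250+131/250→1. L = 1111/500 ≈ 2.2220.
Efficiency = H/L = 2.2022/2.2220 = 99.1%.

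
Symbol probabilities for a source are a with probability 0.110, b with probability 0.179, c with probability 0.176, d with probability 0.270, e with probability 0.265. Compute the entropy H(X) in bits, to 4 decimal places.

2.2534 bits

H = −Σ pᵢ log₂ pᵢ.
−0.110·log₂(0.110) = 0.3503
−0.179·log₂(0.179) = 0.4443
−0.176·log₂(0.176) = 0.4411
−0.270·log₂(0.270) = 0.5100
−0.265·log₂(0.265) = 0.5077
Sum ≈ 2.2534 → 2.2534 bits.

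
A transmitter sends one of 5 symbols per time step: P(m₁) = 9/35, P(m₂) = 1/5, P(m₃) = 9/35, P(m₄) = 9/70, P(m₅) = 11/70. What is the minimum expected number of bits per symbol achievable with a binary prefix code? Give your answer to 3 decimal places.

2.286 bits/symbol

Repeatedly combine the two least-probable nodes; the expected code length is the sum of the merged weights.
merge 9/70 + 11/70 → 2/7
merge 1/5 + 9/35 → 16/35
merge 9/35 + 2/7 → 19/35
merge 16/35 + 19/35 → 1
L = 2/7 + 16/35 + 19/35 + 1 = 16/7 ≈ 2.286 bits/symbol.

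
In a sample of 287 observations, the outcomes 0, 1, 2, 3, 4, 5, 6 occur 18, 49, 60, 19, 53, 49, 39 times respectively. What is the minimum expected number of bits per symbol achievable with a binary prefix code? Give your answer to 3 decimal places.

Probabilities are the counts divided by 287.
Repeatedly combine the two least-probable nodes; the expected code length is the sum of the merged weights.
merge 18/287 + 19/287 → 37/287
merge 37/287 + 39/287 → 76/287
merge 7/41 + 7/41 → 14/41
merge 53/287 + 60/287 → 113/287
merge 76/287 + 14/41 → 174/287
merge 113/287 + 174/287 → 1
L = 37/287 + 76/287 + 14/41 + 113/287 + 174/287 + 1 = 785/287 ≈ 2.735 bits/symbol.

2.735 bits/symbol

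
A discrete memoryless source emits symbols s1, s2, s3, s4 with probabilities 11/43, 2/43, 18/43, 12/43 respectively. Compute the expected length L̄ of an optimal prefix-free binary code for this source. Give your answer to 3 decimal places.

1.884 bits/symbol

Repeatedly combine the two least-probable nodes; the expected code length is the sum of the merged weights.
merge 2/43 + 11/43 → 13/43
merge 12/43 + 13/43 → 25/43
merge 18/43 + 25/43 → 1
L = 13/43 + 25/43 + 1 = 81/43 ≈ 1.884 bits/symbol.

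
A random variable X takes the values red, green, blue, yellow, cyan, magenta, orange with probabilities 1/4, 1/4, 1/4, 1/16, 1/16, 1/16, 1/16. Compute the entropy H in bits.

Each probability is a power of 1/2, so log₂(1/p) is an integer.
H = Σ p·log₂(1/p) = 1/4·2 + 1/4·2 + 1/4·2 + 1/16·4 + 1/16·4 + 1/16·4 + 1/16·4 = 2.5 bits.

2.5 bits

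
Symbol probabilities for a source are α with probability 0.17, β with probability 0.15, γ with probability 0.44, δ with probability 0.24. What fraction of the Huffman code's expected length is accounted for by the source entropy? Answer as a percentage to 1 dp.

Entropy H = −Σ p log₂ p ≈ 1.8604 bits.
Huffman merges: 3/20+17/100→8/25; 6/25+8/25→14/25; 11/25+14/25→1. L = 47/25 ≈ 1.8800.
Efficiency = H/L = 1.8604/1.8800 = 99.0%.

99.0%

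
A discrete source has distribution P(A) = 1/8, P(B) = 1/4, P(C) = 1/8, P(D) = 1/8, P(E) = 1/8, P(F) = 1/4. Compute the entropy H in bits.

Each probability is a power of 1/2, so log₂(1/p) is an integer.
H = Σ p·log₂(1/p) = 1/8·3 + 1/4·2 + 1/8·3 + 1/8·3 + 1/8·3 + 1/4·2 = 2.5 bits.

2.5 bits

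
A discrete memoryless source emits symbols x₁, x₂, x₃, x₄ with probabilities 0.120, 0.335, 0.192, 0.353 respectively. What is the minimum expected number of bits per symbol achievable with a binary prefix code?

1.959 bits/symbol

Repeatedly combine the two least-probable nodes; the expected code length is the sum of the merged weights.
merge 3/25 + 24/125 → 39/125
merge 39/125 + 67/200 → 647/1000
merge 353/1000 + 647/1000 → 1
L = 39/125 + 647/1000 + 1 = 1959/1000 = 1.959 bits/symbol.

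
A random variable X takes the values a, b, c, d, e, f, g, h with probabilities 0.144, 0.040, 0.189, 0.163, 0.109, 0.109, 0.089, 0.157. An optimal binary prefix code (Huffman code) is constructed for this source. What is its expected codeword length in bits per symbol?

Repeatedly combine the two least-probable nodes; the expected code length is the sum of the merged weights.
merge 1/25 + 89/1000 → 129/1000
merge 109/1000 + 109/1000 → 109/500
merge 129/1000 + 18/125 → 273/1000
merge 157/1000 + 163/1000 → 8/25
merge 189/1000 + 109/500 → 407/1000
merge 273/1000 + 8/25 → 593/1000
merge 407/1000 + 593/1000 → 1
L = 129/1000 + 109/500 + 273/1000 + 8/25 + 407/1000 + 593/1000 + 1 = 147/50 = 2.94 bits/symbol.

2.94 bits/symbol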